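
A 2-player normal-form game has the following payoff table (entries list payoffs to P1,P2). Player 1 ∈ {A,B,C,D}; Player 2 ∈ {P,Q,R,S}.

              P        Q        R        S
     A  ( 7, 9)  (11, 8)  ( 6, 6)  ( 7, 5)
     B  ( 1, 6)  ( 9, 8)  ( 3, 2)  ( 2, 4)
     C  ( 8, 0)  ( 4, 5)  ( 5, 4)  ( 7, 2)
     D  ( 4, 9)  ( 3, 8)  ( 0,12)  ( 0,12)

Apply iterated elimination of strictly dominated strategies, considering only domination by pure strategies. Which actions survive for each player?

P1 drop B (A beats it: P:7>1 Q:11>9 R:6>3 S:7>2)
P1 drop D (A beats it: P:7>4 Q:11>3 R:6>0 S:7>0)
P2 drop R (Q beats it: A:8>6 C:5>4)
P2 drop S (Q beats it: A:8>5 C:5>2)
P1→{A,C} P2→{P,Q}

Remaining: P1:{A,C} P2:{P,Q}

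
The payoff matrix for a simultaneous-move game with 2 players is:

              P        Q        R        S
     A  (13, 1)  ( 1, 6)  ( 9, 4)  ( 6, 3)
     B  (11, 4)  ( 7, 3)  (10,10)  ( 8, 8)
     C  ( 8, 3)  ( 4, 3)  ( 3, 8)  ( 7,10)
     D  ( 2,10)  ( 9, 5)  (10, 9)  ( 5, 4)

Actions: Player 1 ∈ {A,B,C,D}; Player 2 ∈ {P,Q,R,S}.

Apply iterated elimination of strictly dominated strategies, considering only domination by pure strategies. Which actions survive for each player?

P1 drop C (B beats it: P:11>8 Q:7>4 R:10>3 S:8>7)
P2 drop S (R beats it: A:4>3 B:10>8 D:9>4)
P1→{A,B,D} P2→{P,Q,R}

Remaining: P1:{A,B,D} P2:{P,Q,R}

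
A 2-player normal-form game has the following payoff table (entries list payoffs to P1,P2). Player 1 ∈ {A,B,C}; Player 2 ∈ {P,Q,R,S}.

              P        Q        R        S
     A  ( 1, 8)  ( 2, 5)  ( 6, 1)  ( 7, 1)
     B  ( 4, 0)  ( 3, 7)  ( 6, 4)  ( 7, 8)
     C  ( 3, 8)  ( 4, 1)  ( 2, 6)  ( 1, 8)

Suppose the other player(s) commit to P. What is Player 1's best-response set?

u_1(A vs P) = 1
u_1(B vs P) = 4
u_1(C vs P) = 3
max payoff 4 at {B}

BR_1 = {B}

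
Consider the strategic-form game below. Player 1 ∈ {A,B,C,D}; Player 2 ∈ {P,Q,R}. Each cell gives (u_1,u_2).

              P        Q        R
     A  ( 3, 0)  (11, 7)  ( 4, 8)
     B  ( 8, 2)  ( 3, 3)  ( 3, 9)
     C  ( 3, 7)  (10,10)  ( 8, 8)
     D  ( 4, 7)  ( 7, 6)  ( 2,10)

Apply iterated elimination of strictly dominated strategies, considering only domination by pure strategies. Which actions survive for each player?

Survivors P1:{A,C} P2:{Q,R}

P2 drop P (R beats it: A:8>0 B:9>2 C:8>7 D:10>7)
P1 drop B (A beats it: Q:11>3 R:4>3)
P1 drop D (A beats it: Q:11>7 R:4>2)
P1→{A,C} P2→{Q,R}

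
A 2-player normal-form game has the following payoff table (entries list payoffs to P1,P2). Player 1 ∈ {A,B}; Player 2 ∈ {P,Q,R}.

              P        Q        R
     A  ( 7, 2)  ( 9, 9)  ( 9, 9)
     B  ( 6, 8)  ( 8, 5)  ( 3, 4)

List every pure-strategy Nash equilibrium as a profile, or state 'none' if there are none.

PSNE = {(A,Q), (A,R)}

(A,P): not NE [P2→R gives 9>2]
(A,Q): NE
(A,R): NE
(B,P): not NE [P1→A gives 7>6]
(B,Q): not NE [P1→A gives 9>8; P2→P gives 8>5]
(B,R): not NE [P1→A gives 9>3; P2→P gives 8>4]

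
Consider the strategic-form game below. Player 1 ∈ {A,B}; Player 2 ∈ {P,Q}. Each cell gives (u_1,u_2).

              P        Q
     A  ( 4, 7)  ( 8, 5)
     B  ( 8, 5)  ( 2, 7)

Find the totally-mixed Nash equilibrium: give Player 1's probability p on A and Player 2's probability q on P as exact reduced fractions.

(p,q) = (1/2, 3/5)

P1 indiff ⇒ q·4+(1-q)·8 = q·8+(1-q)·2 ⇒ q(-4) = (1-q)(-6) ⇒ q = 3/5
P2 indiff ⇒ p·7+(1-p)·5 = p·5+(1-p)·7 ⇒ p(2) = (1-p)(2) ⇒ p = 1/2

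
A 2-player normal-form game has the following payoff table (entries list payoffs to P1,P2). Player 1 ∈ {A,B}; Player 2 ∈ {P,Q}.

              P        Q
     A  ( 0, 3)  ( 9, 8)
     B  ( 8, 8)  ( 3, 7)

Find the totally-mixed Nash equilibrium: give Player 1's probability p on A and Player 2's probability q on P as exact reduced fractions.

(p,q) = (1/6, 3/7)

P1 indiff ⇒ q·0+(1-q)·9 = q·8+(1-q)·3 ⇒ q(-8) = (1-q)(-6) ⇒ q = 3/7
P2 indiff ⇒ p·3+(1-p)·8 = p·8+(1-p)·7 ⇒ p(-5) = (1-p)(-1) ⇒ p = 1/6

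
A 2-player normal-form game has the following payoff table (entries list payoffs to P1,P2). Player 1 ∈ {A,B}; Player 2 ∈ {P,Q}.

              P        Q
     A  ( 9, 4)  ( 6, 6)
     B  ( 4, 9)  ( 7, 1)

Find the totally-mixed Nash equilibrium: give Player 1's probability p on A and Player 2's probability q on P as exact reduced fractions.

p=4/5, q=1/6

P1 indiff ⇒ q·9+(1-q)·6 = q·4+(1-q)·7 ⇒ q(5) = (1-q)(1) ⇒ q = 1/6
P2 indiff ⇒ p·4+(1-p)·9 = p·6+(1-p)·1 ⇒ p(-2) = (1-p)(-8) ⇒ p = 4/5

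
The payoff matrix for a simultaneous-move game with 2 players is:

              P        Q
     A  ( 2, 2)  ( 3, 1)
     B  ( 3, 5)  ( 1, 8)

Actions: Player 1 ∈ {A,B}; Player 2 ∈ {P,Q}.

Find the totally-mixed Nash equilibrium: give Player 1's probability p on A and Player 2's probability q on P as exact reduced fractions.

(p,q) = (3/4, 2/3)

P1 indiff ⇒ q·2+(1-q)·3 = q·3+(1-q)·1 ⇒ q(-1) = (1-q)(-2) ⇒ q = 2/3
P2 indiff ⇒ p·2+(1-p)·5 = p·1+(1-p)·8 ⇒ p(1) = (1-p)(3) ⇒ p = 3/4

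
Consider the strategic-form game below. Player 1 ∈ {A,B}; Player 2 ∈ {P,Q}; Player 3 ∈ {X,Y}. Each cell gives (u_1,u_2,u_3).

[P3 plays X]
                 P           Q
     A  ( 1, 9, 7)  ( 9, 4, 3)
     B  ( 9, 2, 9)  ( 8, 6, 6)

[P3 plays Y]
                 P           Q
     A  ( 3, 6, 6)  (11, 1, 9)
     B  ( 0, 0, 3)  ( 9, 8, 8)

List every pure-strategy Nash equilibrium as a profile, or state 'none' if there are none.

(A,P,X): not NE [P1→B gives 9>1]
(A,P,Y): not NE [P3→X gives 7>6]
(A,Q,X): not NE [P2→P gives 9>4; P3→Y gives 9>3]
(A,Q,Y): not NE [P2→P gives 6>1]
(B,P,X): not NE [P2→Q gives 6>2]
(B,P,Y): not NE [P1→A gives 3>0; P2→Q gives 8>0; P3→X gives 9>3]
(B,Q,X): not NE [P1→A gives 9>8; P3→Y gives 8>6]
(B,Q,Y): not NE [P1→A gives 11>9]

PSNE: ∅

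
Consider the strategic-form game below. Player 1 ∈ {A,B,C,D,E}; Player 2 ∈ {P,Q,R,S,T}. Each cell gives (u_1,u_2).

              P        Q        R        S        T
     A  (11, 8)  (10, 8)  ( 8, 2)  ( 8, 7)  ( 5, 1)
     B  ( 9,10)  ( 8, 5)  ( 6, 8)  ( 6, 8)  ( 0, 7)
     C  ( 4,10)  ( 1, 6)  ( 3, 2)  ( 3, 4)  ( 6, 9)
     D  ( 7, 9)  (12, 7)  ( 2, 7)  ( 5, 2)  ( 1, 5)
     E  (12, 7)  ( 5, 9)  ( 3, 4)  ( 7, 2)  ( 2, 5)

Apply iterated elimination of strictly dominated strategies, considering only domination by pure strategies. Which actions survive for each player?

P1 drop B (A beats it: P:11>9 Q:10>8 R:8>6 S:8>6 T:5>0)
P2 drop R (P beats it: A:8>2 C:10>2 D:9>7 E:7>4)
P2 drop S (P beats it: A:8>7 C:10>4 D:9>2 E:7>2)
P2 drop T (P beats it: A:8>1 C:10>9 D:9>5 E:7>5)
P1 drop C (A beats it: P:11>4 Q:10>1)
P1→{A,D,E} P2→{P,Q}

Survivors P1:{A,D,E} P2:{P,Q}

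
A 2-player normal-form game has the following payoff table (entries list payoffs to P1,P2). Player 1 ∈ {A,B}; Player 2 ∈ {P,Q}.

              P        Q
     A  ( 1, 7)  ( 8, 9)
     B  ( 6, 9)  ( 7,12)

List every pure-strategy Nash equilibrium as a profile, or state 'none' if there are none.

NE set: (A,Q)

(A,P): not NE [P1→B gives 6>1; P2→Q gives 9>7]
(A,Q): NE
(B,P): not NE [P2→Q gives 12>9]
(B,Q): not NE [P1→A gives 8>7]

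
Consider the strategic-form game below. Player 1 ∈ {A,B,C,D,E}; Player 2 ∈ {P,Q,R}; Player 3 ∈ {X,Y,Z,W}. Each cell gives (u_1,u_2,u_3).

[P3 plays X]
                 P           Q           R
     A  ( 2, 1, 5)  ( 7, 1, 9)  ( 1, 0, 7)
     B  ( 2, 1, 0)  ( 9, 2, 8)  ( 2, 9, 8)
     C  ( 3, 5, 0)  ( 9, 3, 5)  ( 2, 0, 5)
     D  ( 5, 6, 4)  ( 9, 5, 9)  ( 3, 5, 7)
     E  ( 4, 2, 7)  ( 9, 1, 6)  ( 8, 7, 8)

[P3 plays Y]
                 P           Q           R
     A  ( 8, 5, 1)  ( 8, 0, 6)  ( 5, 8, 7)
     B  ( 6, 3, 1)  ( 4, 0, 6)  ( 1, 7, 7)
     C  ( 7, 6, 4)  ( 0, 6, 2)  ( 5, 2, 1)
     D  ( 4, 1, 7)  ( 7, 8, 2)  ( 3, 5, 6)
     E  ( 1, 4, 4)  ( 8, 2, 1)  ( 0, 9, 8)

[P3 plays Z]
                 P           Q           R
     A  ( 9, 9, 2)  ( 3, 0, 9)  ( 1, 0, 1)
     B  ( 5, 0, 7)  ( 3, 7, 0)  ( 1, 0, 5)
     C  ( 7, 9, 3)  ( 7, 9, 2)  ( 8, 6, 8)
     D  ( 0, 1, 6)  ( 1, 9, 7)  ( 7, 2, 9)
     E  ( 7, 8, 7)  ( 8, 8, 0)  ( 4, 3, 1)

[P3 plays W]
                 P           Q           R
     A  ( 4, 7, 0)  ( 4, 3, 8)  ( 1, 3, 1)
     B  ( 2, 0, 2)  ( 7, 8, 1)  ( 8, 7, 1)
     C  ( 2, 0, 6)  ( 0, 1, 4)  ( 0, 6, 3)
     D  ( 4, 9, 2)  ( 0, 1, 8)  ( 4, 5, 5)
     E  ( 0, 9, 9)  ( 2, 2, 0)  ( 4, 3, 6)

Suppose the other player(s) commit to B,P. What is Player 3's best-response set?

P3 best: {Z}

u_3(X vs B,P) = 0
u_3(Y vs B,P) = 1
u_3(Z vs B,P) = 7
u_3(W vs B,P) = 2
max payoff 7 at {Z}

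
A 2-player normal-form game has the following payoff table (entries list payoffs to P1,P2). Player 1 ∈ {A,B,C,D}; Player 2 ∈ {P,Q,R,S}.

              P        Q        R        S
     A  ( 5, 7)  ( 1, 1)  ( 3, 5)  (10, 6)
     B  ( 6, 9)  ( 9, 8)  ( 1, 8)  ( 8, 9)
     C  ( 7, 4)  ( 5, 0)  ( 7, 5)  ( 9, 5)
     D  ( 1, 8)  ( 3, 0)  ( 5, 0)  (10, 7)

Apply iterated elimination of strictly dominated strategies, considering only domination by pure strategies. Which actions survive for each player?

Survivors P1:{A,C,D} P2:{P,R,S}

P2 drop Q (P beats it: A:7>1 B:9>8 C:4>0 D:8>0)
P1 drop B (C beats it: P:7>6 R:7>1 S:9>8)
P1→{A,C,D} P2→{P,R,S}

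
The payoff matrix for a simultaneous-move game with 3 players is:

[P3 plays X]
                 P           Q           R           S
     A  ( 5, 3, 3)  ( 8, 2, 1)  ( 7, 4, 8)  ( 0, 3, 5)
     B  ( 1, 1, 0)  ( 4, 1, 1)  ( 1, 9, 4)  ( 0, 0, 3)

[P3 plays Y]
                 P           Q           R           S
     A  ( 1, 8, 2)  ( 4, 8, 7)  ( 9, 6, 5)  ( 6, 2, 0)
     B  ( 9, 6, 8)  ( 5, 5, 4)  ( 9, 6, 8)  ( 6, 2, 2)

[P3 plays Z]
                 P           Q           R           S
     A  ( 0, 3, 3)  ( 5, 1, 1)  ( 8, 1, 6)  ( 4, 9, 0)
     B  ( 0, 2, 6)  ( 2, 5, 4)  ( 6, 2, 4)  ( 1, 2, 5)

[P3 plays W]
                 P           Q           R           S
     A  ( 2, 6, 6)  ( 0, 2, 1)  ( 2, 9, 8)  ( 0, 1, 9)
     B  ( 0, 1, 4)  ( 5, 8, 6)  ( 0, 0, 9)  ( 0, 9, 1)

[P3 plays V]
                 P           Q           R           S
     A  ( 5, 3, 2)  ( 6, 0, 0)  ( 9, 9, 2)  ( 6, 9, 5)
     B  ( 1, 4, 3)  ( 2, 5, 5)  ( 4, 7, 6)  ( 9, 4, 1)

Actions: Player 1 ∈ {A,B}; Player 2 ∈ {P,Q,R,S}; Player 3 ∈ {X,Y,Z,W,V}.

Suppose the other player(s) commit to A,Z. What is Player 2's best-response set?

u_2(P vs A,Z) = 3
u_2(Q vs A,Z) = 1
u_2(R vs A,Z) = 1
u_2(S vs A,Z) = 9
max payoff 9 at {S}

BR_2 = {S}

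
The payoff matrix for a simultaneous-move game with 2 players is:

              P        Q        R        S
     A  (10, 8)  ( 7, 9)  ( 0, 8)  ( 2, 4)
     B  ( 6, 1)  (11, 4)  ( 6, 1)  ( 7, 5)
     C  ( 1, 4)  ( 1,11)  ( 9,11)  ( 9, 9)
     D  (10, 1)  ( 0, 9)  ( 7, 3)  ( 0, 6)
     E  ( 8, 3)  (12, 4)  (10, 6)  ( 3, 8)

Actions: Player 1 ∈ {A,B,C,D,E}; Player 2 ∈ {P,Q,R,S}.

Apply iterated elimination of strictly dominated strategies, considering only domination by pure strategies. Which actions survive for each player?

Remaining: P1:{B,C,E} P2:{Q,R,S}

P2 drop P (Q beats it: A:9>8 B:4>1 C:11>4 D:9>1 E:4>3)
P1 drop A (B beats it: Q:11>7 R:6>0 S:7>2)
P1 drop D (C beats it: Q:1>0 R:9>7 S:9>0)
P1→{B,C,E} P2→{Q,R,S}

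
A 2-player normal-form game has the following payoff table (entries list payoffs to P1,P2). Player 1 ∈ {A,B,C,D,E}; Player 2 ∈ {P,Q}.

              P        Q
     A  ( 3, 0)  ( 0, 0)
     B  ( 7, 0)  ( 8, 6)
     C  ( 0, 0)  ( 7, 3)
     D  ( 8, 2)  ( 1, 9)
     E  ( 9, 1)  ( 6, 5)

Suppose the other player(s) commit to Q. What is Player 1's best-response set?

argmax u_1 = {B}

u_1(A vs Q) = 0
u_1(B vs Q) = 8
u_1(C vs Q) = 7
u_1(D vs Q) = 1
u_1(E vs Q) = 6
max payoff 8 at {B}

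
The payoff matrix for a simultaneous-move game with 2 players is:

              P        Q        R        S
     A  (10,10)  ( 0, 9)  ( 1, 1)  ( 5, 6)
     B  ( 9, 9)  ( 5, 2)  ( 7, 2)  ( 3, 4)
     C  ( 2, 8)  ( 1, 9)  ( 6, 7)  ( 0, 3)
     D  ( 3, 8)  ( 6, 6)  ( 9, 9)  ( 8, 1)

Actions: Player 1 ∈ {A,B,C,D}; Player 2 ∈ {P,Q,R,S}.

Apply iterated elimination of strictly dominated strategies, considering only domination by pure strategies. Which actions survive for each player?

Survivors P1:{A,B,D} P2:{P,R}

P1 drop C (B beats it: P:9>2 Q:5>1 R:7>6 S:3>0)
P2 drop Q (P beats it: A:10>9 B:9>2 D:8>6)
P2 drop S (P beats it: A:10>6 B:9>4 D:8>1)
P1→{A,B,D} P2→{P,R}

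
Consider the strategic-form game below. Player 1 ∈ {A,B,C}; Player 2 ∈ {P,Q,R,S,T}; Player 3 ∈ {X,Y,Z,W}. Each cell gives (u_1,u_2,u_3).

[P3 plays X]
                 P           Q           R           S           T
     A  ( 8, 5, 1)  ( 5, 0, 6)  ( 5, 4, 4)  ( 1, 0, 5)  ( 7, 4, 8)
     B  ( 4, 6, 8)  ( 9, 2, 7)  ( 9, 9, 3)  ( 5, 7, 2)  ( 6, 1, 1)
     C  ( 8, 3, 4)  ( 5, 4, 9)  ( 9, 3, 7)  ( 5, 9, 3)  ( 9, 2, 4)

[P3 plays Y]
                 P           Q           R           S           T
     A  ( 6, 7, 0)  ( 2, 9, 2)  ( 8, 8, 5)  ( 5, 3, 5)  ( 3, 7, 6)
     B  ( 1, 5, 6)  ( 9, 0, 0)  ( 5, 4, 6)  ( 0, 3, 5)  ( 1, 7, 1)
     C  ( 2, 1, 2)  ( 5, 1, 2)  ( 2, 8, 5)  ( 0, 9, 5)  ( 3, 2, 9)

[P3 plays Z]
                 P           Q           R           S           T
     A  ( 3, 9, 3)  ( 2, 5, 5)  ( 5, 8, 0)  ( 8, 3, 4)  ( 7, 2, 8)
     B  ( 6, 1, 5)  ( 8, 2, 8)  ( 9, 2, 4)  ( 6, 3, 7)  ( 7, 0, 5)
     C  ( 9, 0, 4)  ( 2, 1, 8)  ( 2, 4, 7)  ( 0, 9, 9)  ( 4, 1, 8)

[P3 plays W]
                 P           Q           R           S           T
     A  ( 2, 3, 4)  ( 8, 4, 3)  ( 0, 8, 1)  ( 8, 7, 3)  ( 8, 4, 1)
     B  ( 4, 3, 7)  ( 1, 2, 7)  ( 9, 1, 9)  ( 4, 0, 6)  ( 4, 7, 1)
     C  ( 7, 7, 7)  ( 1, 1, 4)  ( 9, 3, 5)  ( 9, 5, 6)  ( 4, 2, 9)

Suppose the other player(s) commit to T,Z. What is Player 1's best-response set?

u_1(A vs T,Z) = 7
u_1(B vs T,Z) = 7
u_1(C vs T,Z) = 4
max payoff 7 at {A,B}

argmax u_1 = {A,B}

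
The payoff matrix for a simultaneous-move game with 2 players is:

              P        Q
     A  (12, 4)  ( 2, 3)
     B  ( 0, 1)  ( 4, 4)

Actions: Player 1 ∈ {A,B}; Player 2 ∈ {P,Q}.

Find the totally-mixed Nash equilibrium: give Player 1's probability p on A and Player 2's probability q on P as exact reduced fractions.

p=3/4, q=1/7

P1 indiff ⇒ q·12+(1-q)·2 = q·0+(1-q)·4 ⇒ q(12) = (1-q)(2) ⇒ q = 1/7
P2 indiff ⇒ p·4+(1-p)·1 = p·3+(1-p)·4 ⇒ p(1) = (1-p)(3) ⇒ p = 3/4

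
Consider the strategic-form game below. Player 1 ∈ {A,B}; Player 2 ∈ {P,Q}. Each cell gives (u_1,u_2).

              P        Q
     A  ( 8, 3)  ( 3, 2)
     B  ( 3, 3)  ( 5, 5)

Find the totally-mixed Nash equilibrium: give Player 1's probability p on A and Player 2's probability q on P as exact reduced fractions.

(p,q) = (2/3, 2/7)

P1 indiff ⇒ q·8+(1-q)·3 = q·3+(1-q)·5 ⇒ q(5) = (1-q)(2) ⇒ q = 2/7
P2 indiff ⇒ p·3+(1-p)·3 = p·2+(1-p)·5 ⇒ p(1) = (1-p)(2) ⇒ p = 2/3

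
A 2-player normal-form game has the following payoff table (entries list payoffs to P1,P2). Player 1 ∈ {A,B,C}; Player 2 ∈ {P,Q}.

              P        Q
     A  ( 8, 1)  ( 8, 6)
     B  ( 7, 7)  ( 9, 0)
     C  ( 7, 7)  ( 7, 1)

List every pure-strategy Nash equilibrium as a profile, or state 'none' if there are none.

PSNE: ∅

(A,P): not NE [P2→Q gives 6>1]
(A,Q): not NE [P1→B gives 9>8]
(B,P): not NE [P1→A gives 8>7]
(B,Q): not NE [P2→P gives 7>0]
(C,P): not NE [P1→A gives 8>7]
(C,Q): not NE [P1→B gives 9>7; P2→P gives 7>1]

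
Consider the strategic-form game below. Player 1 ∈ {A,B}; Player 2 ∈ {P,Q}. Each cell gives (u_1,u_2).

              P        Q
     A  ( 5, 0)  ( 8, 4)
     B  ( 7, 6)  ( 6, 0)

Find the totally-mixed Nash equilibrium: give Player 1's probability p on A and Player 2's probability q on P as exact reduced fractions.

p=3/5, q=1/2

P1 indiff ⇒ q·5+(1-q)·8 = q·7+(1-q)·6 ⇒ q(-2) = (1-q)(-2) ⇒ q = 1/2
P2 indiff ⇒ p·0+(1-p)·6 = p·4+(1-p)·0 ⇒ p(-4) = (1-p)(-6) ⇒ p = 3/5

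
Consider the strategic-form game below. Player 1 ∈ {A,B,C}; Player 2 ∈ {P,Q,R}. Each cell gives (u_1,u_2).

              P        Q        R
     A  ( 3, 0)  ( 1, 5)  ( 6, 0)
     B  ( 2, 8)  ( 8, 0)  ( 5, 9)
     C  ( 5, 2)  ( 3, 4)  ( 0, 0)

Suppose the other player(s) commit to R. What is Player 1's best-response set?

P1 best: {A}

u_1(A vs R) = 6
u_1(B vs R) = 5
u_1(C vs R) = 0
max payoff 6 at {A}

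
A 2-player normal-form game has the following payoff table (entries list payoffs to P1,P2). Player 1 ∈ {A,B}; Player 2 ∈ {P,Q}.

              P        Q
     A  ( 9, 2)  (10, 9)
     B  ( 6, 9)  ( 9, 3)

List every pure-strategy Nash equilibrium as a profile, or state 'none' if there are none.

Nash profiles: (A,Q)

(A,P): not NE [P2→Q gives 9>2]
(A,Q): NE
(B,P): not NE [P1→A gives 9>6]
(B,Q): not NE [P1→A gives 10>9; P2→P gives 9>3]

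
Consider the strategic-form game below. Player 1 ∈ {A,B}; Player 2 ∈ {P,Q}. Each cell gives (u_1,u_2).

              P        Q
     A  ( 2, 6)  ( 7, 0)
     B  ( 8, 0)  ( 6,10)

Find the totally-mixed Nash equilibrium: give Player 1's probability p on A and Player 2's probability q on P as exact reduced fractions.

P1 indiff ⇒ q·2+(1-q)·7 = q·8+(1-q)·6 ⇒ q(-6) = (1-q)(-1) ⇒ q = 1/7
P2 indiff ⇒ p·6+(1-p)·0 = p·0+(1-p)·10 ⇒ p(6) = (1-p)(10) ⇒ p = 5/8

P1 mixes 5/8 on A; P2 mixes 1/7 on P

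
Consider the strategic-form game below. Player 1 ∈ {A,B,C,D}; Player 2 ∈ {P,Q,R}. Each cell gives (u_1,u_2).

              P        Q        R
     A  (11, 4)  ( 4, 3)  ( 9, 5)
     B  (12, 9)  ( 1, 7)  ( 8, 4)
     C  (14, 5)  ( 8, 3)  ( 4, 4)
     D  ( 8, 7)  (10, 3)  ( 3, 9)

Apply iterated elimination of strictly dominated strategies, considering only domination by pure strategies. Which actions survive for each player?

P2 drop Q (P beats it: A:4>3 B:9>7 C:5>3 D:7>3)
P1 drop D (A beats it: P:11>8 R:9>3)
P1→{A,B,C} P2→{P,R}

Remaining: P1:{A,B,C} P2:{P,R}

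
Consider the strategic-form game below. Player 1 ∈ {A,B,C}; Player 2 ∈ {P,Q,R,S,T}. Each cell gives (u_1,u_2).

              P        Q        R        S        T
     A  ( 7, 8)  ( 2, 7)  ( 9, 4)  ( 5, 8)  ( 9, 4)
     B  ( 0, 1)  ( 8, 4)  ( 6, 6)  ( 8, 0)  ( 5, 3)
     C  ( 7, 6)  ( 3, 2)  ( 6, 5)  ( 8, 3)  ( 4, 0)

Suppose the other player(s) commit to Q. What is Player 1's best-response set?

BR_1 = {B}

u_1(A vs Q) = 2
u_1(B vs Q) = 8
u_1(C vs Q) = 3
max payoff 8 at {B}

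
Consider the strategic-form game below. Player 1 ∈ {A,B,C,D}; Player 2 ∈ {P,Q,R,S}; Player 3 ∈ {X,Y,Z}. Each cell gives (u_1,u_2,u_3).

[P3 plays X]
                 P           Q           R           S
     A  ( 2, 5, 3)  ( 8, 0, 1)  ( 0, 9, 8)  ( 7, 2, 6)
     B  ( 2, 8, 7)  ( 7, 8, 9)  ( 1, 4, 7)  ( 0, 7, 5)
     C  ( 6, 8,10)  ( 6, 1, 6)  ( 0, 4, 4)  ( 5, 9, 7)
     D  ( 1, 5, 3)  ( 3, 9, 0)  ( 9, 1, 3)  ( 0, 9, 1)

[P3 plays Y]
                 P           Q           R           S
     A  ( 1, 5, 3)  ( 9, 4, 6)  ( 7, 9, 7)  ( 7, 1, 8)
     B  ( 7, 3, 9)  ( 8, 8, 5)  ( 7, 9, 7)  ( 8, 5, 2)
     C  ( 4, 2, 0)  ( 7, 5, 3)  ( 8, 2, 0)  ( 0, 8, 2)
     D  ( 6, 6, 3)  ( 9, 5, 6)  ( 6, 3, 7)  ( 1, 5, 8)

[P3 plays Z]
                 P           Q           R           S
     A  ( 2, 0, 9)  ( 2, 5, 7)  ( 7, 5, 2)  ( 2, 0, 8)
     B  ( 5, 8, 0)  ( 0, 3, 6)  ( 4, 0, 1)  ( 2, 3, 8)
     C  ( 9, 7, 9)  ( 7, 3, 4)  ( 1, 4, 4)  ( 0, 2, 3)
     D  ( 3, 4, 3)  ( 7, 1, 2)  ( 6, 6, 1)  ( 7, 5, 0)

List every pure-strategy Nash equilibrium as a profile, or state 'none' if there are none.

No pure NE.

(A,P,X): not NE [P1→C gives 6>2; P2→R gives 9>5; P3→Z gives 9>3]
(A,P,Y): not NE [P1→B gives 7>1; P2→R gives 9>5; P3→Z gives 9>3]
(A,P,Z): not NE [P1→C gives 9>2; P2→R gives 5>0]
(A,Q,X): not NE [P2→R gives 9>0; P3→Z gives 7>1]
(A,Q,Y): not NE [P2→R gives 9>4; P3→Z gives 7>6]
(A,Q,Z): not NE [P1→D gives 7>2]
(A,R,X): not NE [P1→D gives 9>0]
(A,R,Y): not NE [P1→C gives 8>7; P3→X gives 8>7]
(A,R,Z): not NE [P3→X gives 8>2]
(A,S,X): not NE [P2→R gives 9>2; P3→Z gives 8>6]
(A,S,Y): not NE [P1→B gives 8>7; P2→R gives 9>1]
(A,S,Z): not NE [P1→D gives 7>2; P2→R gives 5>0]
(B,P,X): not NE [P1→C gives 6>2; P3→Y gives 9>7]
(B,P,Y): not NE [P2→R gives 9>3]
(B,P,Z): not NE [P1→C gives 9>5; P3→Y gives 9>0]
(B,Q,X): not NE [P1→A gives 8>7]
(B,Q,Y): not NE [P1→D gives 9>8; P2→R gives 9>8; P3→X gives 9>5]
(B,Q,Z): not NE [P1→D gives 7>0; P2→P gives 8>3; P3→X gives 9>6]
(B,R,X): not NE [P1→D gives 9>1; P2→Q gives 8>4]
(B,R,Y): not NE [P1→C gives 8>7]
(B,R,Z): not NE [P1→A gives 7>4; P2→P gives 8>0; P3→Y gives 7>1]
(B,S,X): not NE [P1→A gives 7>0; P2→Q gives 8>7; P3→Z gives 8>5]
(B,S,Y): not NE [P2→R gives 9>5; P3→Z gives 8>2]
(B,S,Z): not NE [P1→D gives 7>2; P2→P gives 8>3]
(C,P,X): not NE [P2→S gives 9>8]
(C,P,Y): not NE [P1→B gives 7>4; P2→S gives 8>2; P3→X gives 10>0]
(C,P,Z): not NE [P3→X gives 10>9]
(C,Q,X): not NE [P1→A gives 8>6; P2→S gives 9>1]
(C,Q,Y): not NE [P1→D gives 9>7; P2→S gives 8>5; P3→X gives 6>3]
(C,Q,Z): not NE [P2→P gives 7>3; P3→X gives 6>4]
(C,R,X): not NE [P1→D gives 9>0; P2→S gives 9>4]
(C,R,Y): not NE [P2→S gives 8>2; P3→Z gives 4>0]
(C,R,Z): not NE [P1→A gives 7>1; P2→P gives 7>4]
(C,S,X): not NE [P1→A gives 7>5]
(C,S,Y): not NE [P1→B gives 8>0; P3→X gives 7>2]
(C,S,Z): not NE [P1→D gives 7>0; P2→P gives 7>2; P3→X gives 7>3]
(D,P,X): not NE [P1→C gives 6>1; P2→S gives 9>5]
(D,P,Y): not NE [P1→B gives 7>6]
(D,P,Z): not NE [P1→C gives 9>3; P2→R gives 6>4]
(D,Q,X): not NE [P1→A gives 8>3; P3→Y gives 6>0]
(D,Q,Y): not NE [P2→P gives 6>5]
(D,Q,Z): not NE [P2→R gives 6>1; P3→Y gives 6>2]
(D,R,X): not NE [P2→S gives 9>1; P3→Y gives 7>3]
(D,R,Y): not NE [P1→C gives 8>6; P2→P gives 6>3]
(D,R,Z): not NE [P1→A gives 7>6; P3→Y gives 7>1]
(D,S,X): not NE [P1→A gives 7>0; P3→Y gives 8>1]
(D,S,Y): not NE [P1→B gives 8>1; P2→P gives 6>5]
(D,S,Z): not NE [P2→R gives 6>5; P3→Y gives 8>0]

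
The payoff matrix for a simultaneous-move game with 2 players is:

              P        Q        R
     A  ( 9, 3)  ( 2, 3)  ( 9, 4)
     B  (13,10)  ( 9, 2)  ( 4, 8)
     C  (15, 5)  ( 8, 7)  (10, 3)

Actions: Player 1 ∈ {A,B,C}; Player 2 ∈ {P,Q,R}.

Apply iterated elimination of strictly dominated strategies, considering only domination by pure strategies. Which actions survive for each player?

Survivors P1:{B,C} P2:{P,Q}

P1 drop A (C beats it: P:15>9 Q:8>2 R:10>9)
P2 drop R (P beats it: B:10>8 C:5>3)
P1→{B,C} P2→{P,Q}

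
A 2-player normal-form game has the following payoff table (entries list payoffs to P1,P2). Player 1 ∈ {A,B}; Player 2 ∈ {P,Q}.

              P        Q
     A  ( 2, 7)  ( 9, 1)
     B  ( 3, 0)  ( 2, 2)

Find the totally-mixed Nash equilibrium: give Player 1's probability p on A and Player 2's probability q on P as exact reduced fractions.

p=1/4, q=7/8

P1 indiff ⇒ q·2+(1-q)·9 = q·3+(1-q)·2 ⇒ q(-1) = (1-q)(-7) ⇒ q = 7/8
P2 indiff ⇒ p·7+(1-p)·0 = p·1+(1-p)·2 ⇒ p(6) = (1-p)(2) ⇒ p = 1/4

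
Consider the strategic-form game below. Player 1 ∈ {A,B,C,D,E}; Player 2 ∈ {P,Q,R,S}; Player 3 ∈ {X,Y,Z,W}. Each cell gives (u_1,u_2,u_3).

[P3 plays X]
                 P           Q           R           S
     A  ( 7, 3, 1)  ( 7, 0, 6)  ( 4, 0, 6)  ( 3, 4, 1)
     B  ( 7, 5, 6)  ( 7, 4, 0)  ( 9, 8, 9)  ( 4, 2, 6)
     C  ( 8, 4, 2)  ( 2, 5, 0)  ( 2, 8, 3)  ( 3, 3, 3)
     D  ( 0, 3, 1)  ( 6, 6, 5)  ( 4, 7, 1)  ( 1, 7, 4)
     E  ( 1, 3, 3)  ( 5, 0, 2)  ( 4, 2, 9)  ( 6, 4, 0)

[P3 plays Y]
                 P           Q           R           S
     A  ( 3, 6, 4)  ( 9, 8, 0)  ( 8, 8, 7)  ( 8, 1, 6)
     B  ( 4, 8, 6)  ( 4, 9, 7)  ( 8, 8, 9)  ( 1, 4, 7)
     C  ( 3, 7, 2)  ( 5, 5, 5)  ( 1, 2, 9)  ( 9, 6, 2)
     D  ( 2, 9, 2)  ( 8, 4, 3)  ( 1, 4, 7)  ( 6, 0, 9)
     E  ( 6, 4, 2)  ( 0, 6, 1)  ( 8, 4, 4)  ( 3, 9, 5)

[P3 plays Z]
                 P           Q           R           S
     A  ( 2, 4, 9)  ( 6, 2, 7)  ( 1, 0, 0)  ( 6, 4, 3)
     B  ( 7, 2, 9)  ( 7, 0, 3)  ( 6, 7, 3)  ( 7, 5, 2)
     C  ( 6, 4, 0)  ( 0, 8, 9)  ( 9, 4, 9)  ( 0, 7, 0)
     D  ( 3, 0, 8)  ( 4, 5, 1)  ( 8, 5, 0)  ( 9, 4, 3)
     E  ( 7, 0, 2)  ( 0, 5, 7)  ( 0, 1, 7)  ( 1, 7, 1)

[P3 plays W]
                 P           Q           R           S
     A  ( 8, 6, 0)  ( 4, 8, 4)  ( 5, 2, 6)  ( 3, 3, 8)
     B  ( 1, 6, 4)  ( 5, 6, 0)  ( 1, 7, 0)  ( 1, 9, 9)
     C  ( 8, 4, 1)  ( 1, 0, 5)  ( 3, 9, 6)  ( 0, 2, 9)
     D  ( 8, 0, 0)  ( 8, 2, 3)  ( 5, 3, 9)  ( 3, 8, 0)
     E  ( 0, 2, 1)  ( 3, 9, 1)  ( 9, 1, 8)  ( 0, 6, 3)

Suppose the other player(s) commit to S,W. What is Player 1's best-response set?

u_1(A vs S,W) = 3
u_1(B vs S,W) = 1
u_1(C vs S,W) = 0
u_1(D vs S,W) = 3
u_1(E vs S,W) = 0
max payoff 3 at {A,D}

argmax u_1 = {A,D}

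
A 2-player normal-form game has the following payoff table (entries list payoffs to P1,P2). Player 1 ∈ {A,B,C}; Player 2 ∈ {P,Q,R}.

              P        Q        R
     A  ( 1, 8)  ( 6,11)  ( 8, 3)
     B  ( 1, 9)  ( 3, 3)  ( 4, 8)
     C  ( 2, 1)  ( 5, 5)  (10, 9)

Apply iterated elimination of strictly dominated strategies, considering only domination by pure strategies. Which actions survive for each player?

P1 drop B (C beats it: P:2>1 Q:5>3 R:10>4)
P2 drop P (Q beats it: A:11>8 C:5>1)
P1→{A,C} P2→{Q,R}

IESDS → P1:{A,C} P2:{Q,R}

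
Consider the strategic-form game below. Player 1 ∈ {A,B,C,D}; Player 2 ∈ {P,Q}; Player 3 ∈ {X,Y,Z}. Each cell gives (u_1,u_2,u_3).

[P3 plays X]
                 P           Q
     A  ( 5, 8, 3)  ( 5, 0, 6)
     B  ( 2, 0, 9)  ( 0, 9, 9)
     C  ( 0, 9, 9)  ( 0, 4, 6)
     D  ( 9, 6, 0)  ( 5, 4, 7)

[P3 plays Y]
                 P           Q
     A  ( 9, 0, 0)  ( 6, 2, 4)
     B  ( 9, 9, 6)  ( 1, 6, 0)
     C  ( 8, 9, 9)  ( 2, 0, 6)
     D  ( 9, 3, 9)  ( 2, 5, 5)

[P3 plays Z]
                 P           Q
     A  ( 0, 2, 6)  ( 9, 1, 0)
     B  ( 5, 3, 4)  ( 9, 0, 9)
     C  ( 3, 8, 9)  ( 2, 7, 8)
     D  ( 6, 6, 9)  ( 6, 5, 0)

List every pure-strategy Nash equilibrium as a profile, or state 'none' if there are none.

NE set: (D,P,Z)

(A,P,X): not NE [P1→D gives 9>5; P3→Z gives 6>3]
(A,P,Y): not NE [P2→Q gives 2>0; P3→Z gives 6>0]
(A,P,Z): not NE [P1→D gives 6>0]
(A,Q,X): not NE [P2→P gives 8>0]
(A,Q,Y): not NE [P3→X gives 6>4]
(A,Q,Z): not NE [P2→P gives 2>1; P3→X gives 6>0]
(B,P,X): not NE [P1→D gives 9>2; P2→Q gives 9>0]
(B,P,Y): not NE [P3→X gives 9>6]
(B,P,Z): not NE [P1→D gives 6>5; P3→X gives 9>4]
(B,Q,X): not NE [P1→D gives 5>0]
(B,Q,Y): not NE [P1→A gives 6>1; P2→P gives 9>6; P3→Z gives 9>0]
(B,Q,Z): not NE [P2→P gives 3>0]
(C,P,X): not NE [P1→D gives 9>0]
(C,P,Y): not NE [P1→D gives 9>8]
(C,P,Z): not NE [P1→D gives 6>3]
(C,Q,X): not NE [P1→D gives 5>0; P2→P gives 9>4; P3→Z gives 8>6]
(C,Q,Y): not NE [P1→A gives 6>2; P2→P gives 9>0; P3→Z gives 8>6]
(C,Q,Z): not NE [P1→B gives 9>2; P2→P gives 8>7]
(D,P,X): not NE [P3→Z gives 9>0]
(D,P,Y): not NE [P2→Q gives 5>3]
(D,P,Z): NE
(D,Q,X): not NE [P2→P gives 6>4]
(D,Q,Y): not NE [P1→A gives 6>2; P3→X gives 7>5]
(D,Q,Z): not NE [P1→B gives 9>6; P2→P gives 6>5; P3→X gives 7>0]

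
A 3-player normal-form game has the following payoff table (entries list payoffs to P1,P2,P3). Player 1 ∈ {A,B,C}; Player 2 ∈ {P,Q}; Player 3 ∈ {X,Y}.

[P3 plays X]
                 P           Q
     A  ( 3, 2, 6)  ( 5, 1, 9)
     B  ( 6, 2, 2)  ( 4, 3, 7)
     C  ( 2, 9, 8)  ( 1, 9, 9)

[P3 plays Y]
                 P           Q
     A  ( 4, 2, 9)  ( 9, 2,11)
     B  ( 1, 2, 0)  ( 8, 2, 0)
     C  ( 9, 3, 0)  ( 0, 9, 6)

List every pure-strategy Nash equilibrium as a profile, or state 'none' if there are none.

(A,P,X): not NE [P1→B gives 6>3; P3→Y gives 9>6]
(A,P,Y): not NE [P1→C gives 9>4]
(A,Q,X): not NE [P2→P gives 2>1; P3→Y gives 11>9]
(A,Q,Y): NE
(B,P,X): not NE [P2→Q gives 3>2]
(B,P,Y): not NE [P1→C gives 9>1; P3→X gives 2>0]
(B,Q,X): not NE [P1→A gives 5>4]
(B,Q,Y): not NE [P1→A gives 9>8; P3→X gives 7>0]
(C,P,X): not NE [P1→B gives 6>2]
(C,P,Y): not NE [P2→Q gives 9>3; P3→X gives 8>0]
(C,Q,X): not NE [P1→A gives 5>1]
(C,Q,Y): not NE [P1→A gives 9>0; P3→X gives 9>6]

Nash profiles: (A,Q,Y)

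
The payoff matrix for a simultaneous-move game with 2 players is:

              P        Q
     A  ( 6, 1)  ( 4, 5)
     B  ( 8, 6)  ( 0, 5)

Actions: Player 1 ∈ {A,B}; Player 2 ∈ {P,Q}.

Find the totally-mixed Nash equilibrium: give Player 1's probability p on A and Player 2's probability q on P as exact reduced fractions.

P1 indiff ⇒ q·6+(1-q)·4 = q·8+(1-q)·0 ⇒ q(-2) = (1-q)(-4) ⇒ q = 2/3
P2 indiff ⇒ p·1+(1-p)·6 = p·5+(1-p)·5 ⇒ p(-4) = (1-p)(-1) ⇒ p = 1/5

p=1/5, q=2/3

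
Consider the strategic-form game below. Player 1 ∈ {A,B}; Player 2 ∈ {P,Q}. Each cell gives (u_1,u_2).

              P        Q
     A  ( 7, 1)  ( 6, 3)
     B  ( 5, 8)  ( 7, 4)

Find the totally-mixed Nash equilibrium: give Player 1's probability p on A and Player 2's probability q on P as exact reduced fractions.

P1 indiff ⇒ q·7+(1-q)·6 = q·5+(1-q)·7 ⇒ q(2) = (1-q)(1) ⇒ q = 1/3
P2 indiff ⇒ p·1+(1-p)·8 = p·3+(1-p)·4 ⇒ p(-2) = (1-p)(-4) ⇒ p = 2/3

p=2/3, q=1/3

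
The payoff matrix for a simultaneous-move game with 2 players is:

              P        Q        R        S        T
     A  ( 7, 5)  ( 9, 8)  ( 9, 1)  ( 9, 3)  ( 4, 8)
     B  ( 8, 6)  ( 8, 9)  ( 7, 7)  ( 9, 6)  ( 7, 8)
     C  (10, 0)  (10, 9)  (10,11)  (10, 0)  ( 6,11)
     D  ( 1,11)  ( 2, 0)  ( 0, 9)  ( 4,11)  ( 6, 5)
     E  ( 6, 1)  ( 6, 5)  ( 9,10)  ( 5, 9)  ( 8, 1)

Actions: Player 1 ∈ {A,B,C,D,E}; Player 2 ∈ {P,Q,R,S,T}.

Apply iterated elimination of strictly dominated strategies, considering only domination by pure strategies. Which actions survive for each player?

IESDS → P1:{B,C,E} P2:{Q,R,T}

P1 drop A (C beats it: P:10>7 Q:10>9 R:10>9 S:10>9 T:6>4)
P1 drop D (B beats it: P:8>1 Q:8>2 R:7>0 S:9>4 T:7>6)
P2 drop P (Q beats it: B:9>6 C:9>0 E:5>1)
P2 drop S (R beats it: B:7>6 C:11>0 E:10>9)
P1→{B,C,E} P2→{Q,R,T}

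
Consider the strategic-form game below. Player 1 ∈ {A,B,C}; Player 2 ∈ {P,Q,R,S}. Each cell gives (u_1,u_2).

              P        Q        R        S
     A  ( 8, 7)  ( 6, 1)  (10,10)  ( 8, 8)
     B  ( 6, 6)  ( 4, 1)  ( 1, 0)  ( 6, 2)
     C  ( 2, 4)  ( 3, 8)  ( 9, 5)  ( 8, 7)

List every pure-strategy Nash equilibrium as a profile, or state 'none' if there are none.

(A,P): not NE [P2→R gives 10>7]
(A,Q): not NE [P2→R gives 10>1]
(A,R): NE
(A,S): not NE [P2→R gives 10>8]
(B,P): not NE [P1→A gives 8>6]
(B,Q): not NE [P1→A gives 6>4; P2→P gives 6>1]
(B,R): not NE [P1→A gives 10>1; P2→P gives 6>0]
(B,S): not NE [P1→C gives 8>6; P2→P gives 6>2]
(C,P): not NE [P1→A gives 8>2; P2→Q gives 8>4]
(C,Q): not NE [P1→A gives 6>3]
(C,R): not NE [P1→A gives 10>9; P2→Q gives 8>5]
(C,S): not NE [P2→Q gives 8>7]

PSNE = {(A,R)}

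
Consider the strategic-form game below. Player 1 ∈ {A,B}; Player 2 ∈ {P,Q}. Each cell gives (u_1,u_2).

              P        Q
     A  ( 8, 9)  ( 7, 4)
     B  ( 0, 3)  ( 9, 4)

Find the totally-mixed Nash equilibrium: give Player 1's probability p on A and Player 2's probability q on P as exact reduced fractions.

(p,q) = (1/6, 1/5)

P1 indiff ⇒ q·8+(1-q)·7 = q·0+(1-q)·9 ⇒ q(8) = (1-q)(2) ⇒ q = 1/5
P2 indiff ⇒ p·9+(1-p)·3 = p·4+(1-p)·4 ⇒ p(5) = (1-p)(1) ⇒ p = 1/6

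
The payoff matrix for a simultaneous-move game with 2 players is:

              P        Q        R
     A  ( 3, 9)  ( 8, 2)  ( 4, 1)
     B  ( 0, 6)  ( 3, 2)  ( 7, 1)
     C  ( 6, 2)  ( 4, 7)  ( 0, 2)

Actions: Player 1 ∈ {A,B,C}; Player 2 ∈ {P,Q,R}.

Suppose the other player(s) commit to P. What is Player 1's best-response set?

u_1(A vs P) = 3
u_1(B vs P) = 0
u_1(C vs P) = 6
max payoff 6 at {C}

BR_1 = {C}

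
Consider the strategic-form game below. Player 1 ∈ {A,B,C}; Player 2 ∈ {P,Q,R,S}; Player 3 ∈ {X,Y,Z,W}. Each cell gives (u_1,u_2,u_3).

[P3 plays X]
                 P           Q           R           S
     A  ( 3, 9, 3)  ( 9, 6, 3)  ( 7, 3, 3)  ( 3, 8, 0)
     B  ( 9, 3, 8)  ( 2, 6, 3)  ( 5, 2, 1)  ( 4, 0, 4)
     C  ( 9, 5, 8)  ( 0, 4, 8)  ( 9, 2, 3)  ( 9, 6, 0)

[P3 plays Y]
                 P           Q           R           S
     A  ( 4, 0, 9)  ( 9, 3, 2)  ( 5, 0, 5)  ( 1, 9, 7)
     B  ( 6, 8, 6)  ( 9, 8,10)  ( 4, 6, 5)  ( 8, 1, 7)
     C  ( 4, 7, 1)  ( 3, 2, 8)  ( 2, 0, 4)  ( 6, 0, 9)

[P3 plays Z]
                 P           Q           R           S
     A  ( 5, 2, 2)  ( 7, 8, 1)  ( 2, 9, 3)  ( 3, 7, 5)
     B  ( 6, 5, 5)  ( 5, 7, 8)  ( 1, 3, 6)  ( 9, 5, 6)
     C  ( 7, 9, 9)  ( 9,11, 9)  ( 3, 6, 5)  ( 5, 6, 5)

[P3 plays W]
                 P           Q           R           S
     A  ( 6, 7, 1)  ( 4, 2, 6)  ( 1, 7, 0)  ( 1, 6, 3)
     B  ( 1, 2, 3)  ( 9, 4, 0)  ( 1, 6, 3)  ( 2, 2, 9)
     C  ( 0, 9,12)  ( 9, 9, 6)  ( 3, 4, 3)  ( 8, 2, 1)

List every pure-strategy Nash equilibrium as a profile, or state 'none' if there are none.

Nash profiles: (B,Q,Y), (C,Q,Z)

(A,P,X): not NE [P1→C gives 9>3; P3→Y gives 9>3]
(A,P,Y): not NE [P1→B gives 6>4; P2→S gives 9>0]
(A,P,Z): not NE [P1→C gives 7>5; P2→R gives 9>2; P3→Y gives 9>2]
(A,P,W): not NE [P3→Y gives 9>1]
(A,Q,X): not NE [P2→P gives 9>6; P3→W gives 6>3]
(A,Q,Y): not NE [P2→S gives 9>3; P3→W gives 6>2]
(A,Q,Z): not NE [P1→C gives 9>7; P2→R gives 9>8; P3→W gives 6>1]
(A,Q,W): not NE [P1→C gives 9>4; P2→R gives 7>2]
(A,R,X): not NE [P1→C gives 9>7; P2→P gives 9>3; P3→Y gives 5>3]
(A,R,Y): not NE [P2→S gives 9>0]
(A,R,Z): not NE [P1→C gives 3>2; P3→Y gives 5>3]
(A,R,W): not NE [P1→C gives 3>1; P3→Y gives 5>0]
(A,S,X): not NE [P1→C gives 9>3; P2→P gives 9>8; P3→Y gives 7>0]
(A,S,Y): not NE [P1→B gives 8>1]
(A,S,Z): not NE [P1→B gives 9>3; P2→R gives 9>7; P3→Y gives 7>5]
(A,S,W): not NE [P1→C gives 8>1; P2→R gives 7>6; P3→Y gives 7>3]
(B,P,X): not NE [P2→Q gives 6>3]
(B,P,Y): not NE [P3→X gives 8>6]
(B,P,Z): not NE [P1→C gives 7>6; P2→Q gives 7>5; P3→X gives 8>5]
(B,P,W): not NE [P1→A gives 6>1; P2→R gives 6>2; P3→X gives 8>3]
(B,Q,X): not NE [P1→A gives 9>2; P3→Y gives 10>3]
(B,Q,Y): NE
(B,Q,Z): not NE [P1→C gives 9>5; P3→Y gives 10>8]
(B,Q,W): not NE [P2→R gives 6>4; P3→Y gives 10>0]
(B,R,X): not NE [P1→C gives 9>5; P2→Q gives 6>2; P3→Z gives 6>1]
(B,R,Y): not NE [P1→A gives 5>4; P2→Q gives 8>6; P3→Z gives 6>5]
(B,R,Z): not NE [P1→C gives 3>1; P2→Q gives 7>3]
(B,R,W): not NE [P1→C gives 3>1; P3→Z gives 6>3]
(B,S,X): not NE [P1→C gives 9>4; P2→Q gives 6>0; P3→W gives 9>4]
(B,S,Y): not NE [P2→Q gives 8>1; P3→W gives 9>7]
(B,S,Z): not NE [P2→Q gives 7>5; P3→W gives 9>6]
(B,S,W): not NE [P1→C gives 8>2; P2→R gives 6>2]
(C,P,X): not NE [P2→S gives 6>5; P3→W gives 12>8]
(C,P,Y): not NE [P1→B gives 6>4; P3→W gives 12>1]
(C,P,Z): not NE [P2→Q gives 11>9; P3→W gives 12>9]
(C,P,W): not NE [P1→A gives 6>0]
(C,Q,X): not NE [P1→A gives 9>0; P2→S gives 6>4; P3→Z gives 9>8]
(C,Q,Y): not NE [P1→B gives 9>3; P2→P gives 7>2; P3→Z gives 9>8]
(C,Q,Z): NE
(C,Q,W): not NE [P3→Z gives 9>6]
(C,R,X): not NE [P2→S gives 6>2; P3→Z gives 5>3]
(C,R,Y): not NE [P1→A gives 5>2; P2→P gives 7>0; P3→Z gives 5>4]
(C,R,Z): not NE [P2→Q gives 11>6]
(C,R,W): not NE [P2→Q gives 9>4; P3→Z gives 5>3]
(C,S,X): not NE [P3→Y gives 9>0]
(C,S,Y): not NE [P1→B gives 8>6; P2→P gives 7>0]
(C,S,Z): not NE [P1→B gives 9>5; P2→Q gives 11>6; P3→Y gives 9>5]
(C,S,W): not NE [P2→Q gives 9>2; P3→Y gives 9>1]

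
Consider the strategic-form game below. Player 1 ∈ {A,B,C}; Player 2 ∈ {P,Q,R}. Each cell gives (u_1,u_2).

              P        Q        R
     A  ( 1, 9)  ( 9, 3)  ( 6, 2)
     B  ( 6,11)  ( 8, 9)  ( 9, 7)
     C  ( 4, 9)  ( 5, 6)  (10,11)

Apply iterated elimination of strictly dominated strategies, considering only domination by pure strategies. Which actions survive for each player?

P2 drop Q (P beats it: A:9>3 B:11>9 C:9>6)
P1 drop A (B beats it: P:6>1 R:9>6)
P1→{B,C} P2→{P,R}

IESDS → P1:{B,C} P2:{P,R}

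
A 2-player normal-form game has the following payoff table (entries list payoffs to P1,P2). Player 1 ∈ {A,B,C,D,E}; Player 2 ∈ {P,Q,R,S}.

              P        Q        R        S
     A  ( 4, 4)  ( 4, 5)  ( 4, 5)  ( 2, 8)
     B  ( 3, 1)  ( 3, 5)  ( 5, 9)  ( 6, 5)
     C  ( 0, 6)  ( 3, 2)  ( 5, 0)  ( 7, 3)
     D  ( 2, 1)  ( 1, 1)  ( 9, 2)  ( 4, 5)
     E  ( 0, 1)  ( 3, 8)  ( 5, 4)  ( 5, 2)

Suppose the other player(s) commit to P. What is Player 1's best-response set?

u_1(A vs P) = 4
u_1(B vs P) = 3
u_1(C vs P) = 0
u_1(D vs P) = 2
u_1(E vs P) = 0
max payoff 4 at {A}

BR_1 = {A}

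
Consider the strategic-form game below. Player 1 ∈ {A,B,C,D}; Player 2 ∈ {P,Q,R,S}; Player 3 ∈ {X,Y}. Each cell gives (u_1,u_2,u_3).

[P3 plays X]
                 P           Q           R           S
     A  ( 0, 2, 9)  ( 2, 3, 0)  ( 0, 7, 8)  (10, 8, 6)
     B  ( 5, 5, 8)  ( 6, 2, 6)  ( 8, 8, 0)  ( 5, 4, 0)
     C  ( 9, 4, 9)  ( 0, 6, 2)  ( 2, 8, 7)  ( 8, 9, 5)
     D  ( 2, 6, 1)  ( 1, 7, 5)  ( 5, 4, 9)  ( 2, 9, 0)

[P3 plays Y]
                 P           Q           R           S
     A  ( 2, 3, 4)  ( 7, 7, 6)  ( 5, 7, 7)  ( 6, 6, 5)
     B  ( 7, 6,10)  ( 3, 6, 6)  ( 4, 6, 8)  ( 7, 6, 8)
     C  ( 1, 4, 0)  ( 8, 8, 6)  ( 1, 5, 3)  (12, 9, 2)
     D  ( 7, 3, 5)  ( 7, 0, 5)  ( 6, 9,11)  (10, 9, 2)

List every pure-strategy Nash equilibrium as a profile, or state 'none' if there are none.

(A,P,X): not NE [P1→C gives 9>0; P2→S gives 8>2]
(A,P,Y): not NE [P1→D gives 7>2; P2→R gives 7>3; P3→X gives 9>4]
(A,Q,X): not NE [P1→B gives 6>2; P2→S gives 8>3; P3→Y gives 6>0]
(A,Q,Y): not NE [P1→C gives 8>7]
(A,R,X): not NE [P1→B gives 8>0; P2→S gives 8>7]
(A,R,Y): not NE [P1→D gives 6>5; P3→X gives 8>7]
(A,S,X): NE
(A,S,Y): not NE [P1→C gives 12>6; P2→R gives 7>6; P3→X gives 6>5]
(B,P,X): not NE [P1→C gives 9>5; P2→R gives 8>5; P3→Y gives 10>8]
(B,P,Y): NE
(B,Q,X): not NE [P2→R gives 8>2]
(B,Q,Y): not NE [P1→C gives 8>3]
(B,R,X): not NE [P3→Y gives 8>0]
(B,R,Y): not NE [P1→D gives 6>4]
(B,S,X): not NE [P1→A gives 10>5; P2→R gives 8>4; P3→Y gives 8>0]
(B,S,Y): not NE [P1→C gives 12>7]
(C,P,X): not NE [P2→S gives 9>4]
(C,P,Y): not NE [P1→D gives 7>1; P2→S gives 9>4; P3→X gives 9>0]
(C,Q,X): not NE [P1→B gives 6>0; P2→S gives 9>6; P3→Y gives 6>2]
(C,Q,Y): not NE [P2→S gives 9>8]
(C,R,X): not NE [P1→B gives 8>2; P2→S gives 9>8]
(C,R,Y): not NE [P1→D gives 6>1; P2→S gives 9>5; P3→X gives 7>3]
(C,S,X): not NE [P1→A gives 10>8]
(C,S,Y): not NE [P3→X gives 5>2]
(D,P,X): not NE [P1→C gives 9>2; P2→S gives 9>6; P3→Y gives 5>1]
(D,P,Y): not NE [P2→S gives 9>3]
(D,Q,X): not NE [P1→B gives 6>1; P2→S gives 9>7]
(D,Q,Y): not NE [P1→C gives 8>7; P2→S gives 9>0]
(D,R,X): not NE [P1→B gives 8>5; P2→S gives 9>4; P3→Y gives 11>9]
(D,R,Y): NE
(D,S,X): not NE [P1→A gives 10>2; P3→Y gives 2>0]
(D,S,Y): not NE [P1→C gives 12>10]

PSNE = {(A,S,X), (B,P,Y), (D,R,Y)}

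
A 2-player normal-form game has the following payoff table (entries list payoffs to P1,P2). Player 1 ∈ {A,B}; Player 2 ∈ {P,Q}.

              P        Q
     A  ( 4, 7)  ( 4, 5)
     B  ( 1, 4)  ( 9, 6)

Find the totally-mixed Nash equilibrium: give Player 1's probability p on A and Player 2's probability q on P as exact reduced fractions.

P1 indiff ⇒ q·4+(1-q)·4 = q·1+(1-q)·9 ⇒ q(3) = (1-q)(5) ⇒ q = 5/8
P2 indiff ⇒ p·7+(1-p)·4 = p·5+(1-p)·6 ⇒ p(2) = (1-p)(2) ⇒ p = 1/2

P1 mixes 1/2 on A; P2 mixes 5/8 on P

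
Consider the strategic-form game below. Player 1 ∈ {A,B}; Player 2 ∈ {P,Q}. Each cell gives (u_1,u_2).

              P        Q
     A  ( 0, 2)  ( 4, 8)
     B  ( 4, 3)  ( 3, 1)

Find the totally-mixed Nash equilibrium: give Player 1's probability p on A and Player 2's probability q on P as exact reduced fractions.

P1 indiff ⇒ q·0+(1-q)·4 = q·4+(1-q)·3 ⇒ q(-4) = (1-q)(-1) ⇒ q = 1/5
P2 indiff ⇒ p·2+(1-p)·3 = p·8+(1-p)·1 ⇒ p(-6) = (1-p)(-2) ⇒ p = 1/4

P1 mixes 1/4 on A; P2 mixes 1/5 on P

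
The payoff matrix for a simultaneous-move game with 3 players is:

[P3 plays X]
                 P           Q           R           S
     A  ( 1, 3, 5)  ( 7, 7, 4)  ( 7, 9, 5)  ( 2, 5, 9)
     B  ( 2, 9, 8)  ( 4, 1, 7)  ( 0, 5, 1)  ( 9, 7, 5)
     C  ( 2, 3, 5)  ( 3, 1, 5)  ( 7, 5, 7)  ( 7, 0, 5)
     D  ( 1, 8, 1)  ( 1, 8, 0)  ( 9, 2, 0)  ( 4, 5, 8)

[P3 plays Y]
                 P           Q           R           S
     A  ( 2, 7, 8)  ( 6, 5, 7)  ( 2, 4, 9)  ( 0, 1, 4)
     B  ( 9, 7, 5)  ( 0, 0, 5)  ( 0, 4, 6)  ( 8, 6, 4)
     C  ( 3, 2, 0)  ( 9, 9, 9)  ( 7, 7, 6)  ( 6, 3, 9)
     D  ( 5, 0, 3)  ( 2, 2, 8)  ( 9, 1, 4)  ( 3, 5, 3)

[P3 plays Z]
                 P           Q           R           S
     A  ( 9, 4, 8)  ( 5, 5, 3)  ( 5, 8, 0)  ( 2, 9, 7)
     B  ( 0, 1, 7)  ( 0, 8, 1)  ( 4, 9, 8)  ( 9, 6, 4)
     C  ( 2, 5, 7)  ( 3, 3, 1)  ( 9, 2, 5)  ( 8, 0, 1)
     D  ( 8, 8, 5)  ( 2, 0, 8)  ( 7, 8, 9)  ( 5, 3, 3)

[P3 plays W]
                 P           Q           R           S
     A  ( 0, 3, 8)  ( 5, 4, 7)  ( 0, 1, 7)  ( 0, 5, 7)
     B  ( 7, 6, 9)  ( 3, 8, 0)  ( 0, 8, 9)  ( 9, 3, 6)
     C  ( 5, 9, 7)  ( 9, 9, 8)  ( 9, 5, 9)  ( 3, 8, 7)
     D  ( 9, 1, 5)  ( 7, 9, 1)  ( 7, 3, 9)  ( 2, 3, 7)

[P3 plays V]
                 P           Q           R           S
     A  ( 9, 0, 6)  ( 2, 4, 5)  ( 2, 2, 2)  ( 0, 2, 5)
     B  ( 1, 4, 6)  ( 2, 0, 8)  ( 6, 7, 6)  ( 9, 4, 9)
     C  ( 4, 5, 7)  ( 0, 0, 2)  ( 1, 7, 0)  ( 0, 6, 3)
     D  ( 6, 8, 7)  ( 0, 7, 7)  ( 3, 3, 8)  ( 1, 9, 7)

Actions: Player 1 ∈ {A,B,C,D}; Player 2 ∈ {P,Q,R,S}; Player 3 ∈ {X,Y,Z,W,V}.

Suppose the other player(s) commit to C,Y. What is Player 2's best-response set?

u_2(P vs C,Y) = 2
u_2(Q vs C,Y) = 9
u_2(R vs C,Y) = 7
u_2(S vs C,Y) = 3
max payoff 9 at {Q}

BR_2 = {Q}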